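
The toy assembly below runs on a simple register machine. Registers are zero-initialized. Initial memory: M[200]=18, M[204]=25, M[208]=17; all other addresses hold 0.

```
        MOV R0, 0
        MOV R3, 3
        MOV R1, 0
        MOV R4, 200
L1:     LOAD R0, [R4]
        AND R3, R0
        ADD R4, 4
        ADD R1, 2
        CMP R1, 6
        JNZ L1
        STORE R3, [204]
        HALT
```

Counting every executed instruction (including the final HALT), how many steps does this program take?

24

MOV R0, 0 → R0=0
MOV R3, 3 → R3=3
MOV R1, 0 → R1=0
MOV R4, 200 → R4=200
LOAD R0, [R4] → R0=M[200]=18
AND R3, R0 → R3=3&18=2
ADD R4, 4 → R4=200+4=204
ADD R1, 2 → R1=0+2=2
CMP R1, 6  (cmp 2,6)
JNZ L1: taken
LOAD R0, [R4] → R0=M[204]=25
AND R3, R0 → R3=2&25=0
ADD R4, 4 → R4=204+4=208
ADD R1, 2 → R1=2+2=4
CMP R1, 6  (cmp 4,6)
JNZ L1: taken
LOAD R0, [R4] → R0=M[208]=17
AND R3, R0 → R3=0&17=0
ADD R4, 4 → R4=208+4=212
ADD R1, 2 → R1=4+2=6
CMP R1, 6  (cmp 6,6)
JNZ L1: not taken
STORE R3, [204] → M[204]=0
halt.
Total executed instructions: 24.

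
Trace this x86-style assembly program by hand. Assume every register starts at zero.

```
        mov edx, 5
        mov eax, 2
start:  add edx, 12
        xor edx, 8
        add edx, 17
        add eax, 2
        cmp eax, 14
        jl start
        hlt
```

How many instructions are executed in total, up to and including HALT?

39

edx=5
eax=2
edx=5+12=17
edx=17^8=25
edx=25+17=42
eax=2+2=4
cmp eax, 14  (cmp 4,14)
jl start: taken
edx=42+12=54
edx=54^8=62
edx=62+17=79
eax=4+2=6
cmp eax, 14  (cmp 6,14)
jl start: taken
edx=79+12=91
edx=91^8=83
edx=83+17=100
eax=6+2=8
cmp eax, 14  (cmp 8,14)
jl start: taken
edx=100+12=112
edx=112^8=120
edx=120+17=137
eax=8+2=10
cmp eax, 14  (cmp 10,14)
jl start: taken
edx=137+12=149
edx=149^8=157
edx=157+17=174
eax=10+2=12
cmp eax, 14  (cmp 12,14)
jl start: taken
edx=174+12=186
edx=186^8=178
edx=178+17=195
eax=12+2=14
cmp eax, 14  (cmp 14,14)
jl start: not taken
halt.
Total executed instructions: 39.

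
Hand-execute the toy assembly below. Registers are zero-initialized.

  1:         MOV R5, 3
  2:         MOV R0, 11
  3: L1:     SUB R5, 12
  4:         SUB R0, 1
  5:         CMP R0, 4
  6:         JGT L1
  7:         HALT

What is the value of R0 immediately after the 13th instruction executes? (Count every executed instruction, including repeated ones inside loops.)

MOV R5, 3 → R5=3
MOV R0, 11 → R0=11
SUB R5, 12 → R5=3-12=-9
SUB R0, 1 → R0=11-1=10
CMP R0, 4  (cmp 10,4)
JGT L1: taken
SUB R5, 12 → R5=(-9)-12=-21
SUB R0, 1 → R0=10-1=9
CMP R0, 4  (cmp 9,4)
JGT L1: taken
SUB R5, 12 → R5=(-21)-12=-33
SUB R0, 1 → R0=9-1=8
CMP R0, 4  (cmp 8,4)
After step 13: R0 = 8.

8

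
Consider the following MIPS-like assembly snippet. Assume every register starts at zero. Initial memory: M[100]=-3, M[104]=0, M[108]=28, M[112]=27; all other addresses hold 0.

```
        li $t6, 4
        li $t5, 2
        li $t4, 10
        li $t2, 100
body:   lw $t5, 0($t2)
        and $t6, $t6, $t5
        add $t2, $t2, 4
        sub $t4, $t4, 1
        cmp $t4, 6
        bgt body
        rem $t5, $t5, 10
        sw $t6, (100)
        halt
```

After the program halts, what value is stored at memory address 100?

li $t6, 4 → $t6=4
li $t5, 2 → $t5=2
li $t4, 10 → $t4=10
li $t2, 100 → $t2=100
lw $t5, 0($t2) → $t5=M[100]=-3
and $t6, $t6, $t5 → $t6=4&(-3)=4
add $t2, $t2, 4 → $t2=100+4=104
sub $t4, $t4, 1 → $t4=10-1=9
cmp $t4, 6  (cmp 9,6)
bgt body: taken
lw $t5, 0($t2) → $t5=M[104]=0
and $t6, $t6, $t5 → $t6=4&0=0
add $t2, $t2, 4 → $t2=104+4=108
sub $t4, $t4, 1 → $t4=9-1=8
cmp $t4, 6  (cmp 8,6)
bgt body: taken
lw $t5, 0($t2) → $t5=M[108]=28
and $t6, $t6, $t5 → $t6=0&28=0
add $t2, $t2, 4 → $t2=108+4=112
sub $t4, $t4, 1 → $t4=8-1=7
cmp $t4, 6  (cmp 7,6)
bgt body: taken
lw $t5, 0($t2) → $t5=M[112]=27
and $t6, $t6, $t5 → $t6=0&27=0
add $t2, $t2, 4 → $t2=112+4=116
sub $t4, $t4, 1 → $t4=7-1=6
cmp $t4, 6  (cmp 6,6)
bgt body: not taken
rem $t5, $t5, 10 → $t5=27%10=7
sw $t6, (100) → M[100]=0
halt.

0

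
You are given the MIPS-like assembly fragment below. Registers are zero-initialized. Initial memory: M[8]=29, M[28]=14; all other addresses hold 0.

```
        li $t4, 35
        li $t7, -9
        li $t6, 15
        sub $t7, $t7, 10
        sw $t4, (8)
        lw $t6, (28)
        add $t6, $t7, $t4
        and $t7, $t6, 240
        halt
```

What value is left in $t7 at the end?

li $t4, 35 → $t4=35
li $t7, -9 → $t7=-9
li $t6, 15 → $t6=15
sub $t7, $t7, 10 → $t7=(-9)-10=-19
sw $t4, (8) → M[8]=35
lw $t6, (28) → $t6=M[28]=14
add $t6, $t7, $t4 → $t6=(-19)+35=16
and $t7, $t6, 240 → $t7=16&240=16
halt.

16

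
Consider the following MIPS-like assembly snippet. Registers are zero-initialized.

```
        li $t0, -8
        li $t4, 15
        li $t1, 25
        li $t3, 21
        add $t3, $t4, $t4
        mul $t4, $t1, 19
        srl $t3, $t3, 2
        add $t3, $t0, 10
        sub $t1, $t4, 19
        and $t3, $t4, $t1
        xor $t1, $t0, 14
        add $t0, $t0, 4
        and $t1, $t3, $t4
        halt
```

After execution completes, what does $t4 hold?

475

after li $t0, -8: $t0=-8
after li $t4, 15: $t4=15
after li $t1, 25: $t1=25
after li $t3, 21: $t3=21
after add $t3, $t4, $t4: $t3=15+15=30
after mul $t4, $t1, 19: $t4=25*19=475
after srl $t3, $t3, 2: $t3=30>>2=7
after add $t3, $t0, 10: $t3=(-8)+10=2
after sub $t1, $t4, 19: $t1=475-19=456
after and $t3, $t4, $t1: $t3=475&456=456
after xor $t1, $t0, 14: $t1=(-8)^14=-10
after add $t0, $t0, 4: $t0=(-8)+4=-4
after and $t1, $t3, $t4: $t1=456&475=456
halt.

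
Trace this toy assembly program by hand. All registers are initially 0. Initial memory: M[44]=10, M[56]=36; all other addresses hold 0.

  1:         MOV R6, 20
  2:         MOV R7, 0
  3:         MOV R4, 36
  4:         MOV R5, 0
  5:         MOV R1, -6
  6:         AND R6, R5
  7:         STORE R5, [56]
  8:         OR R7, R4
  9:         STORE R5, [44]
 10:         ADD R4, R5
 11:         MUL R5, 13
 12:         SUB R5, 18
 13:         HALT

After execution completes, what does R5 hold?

after MOV R6, 20: R6=20
after MOV R7, 0: R7=0
after MOV R4, 36: R4=36
after MOV R5, 0: R5=0
after MOV R1, -6: R1=-6
after AND R6, R5: R6=20&0=0
STORE R5, [56] → M[56]=0
after OR R7, R4: R7=0|36=36
STORE R5, [44] → M[44]=0
after ADD R4, R5: R4=36+0=36
after MUL R5, 13: R5=0*13=0
after SUB R5, 18: R5=0-18=-18
halt.

-18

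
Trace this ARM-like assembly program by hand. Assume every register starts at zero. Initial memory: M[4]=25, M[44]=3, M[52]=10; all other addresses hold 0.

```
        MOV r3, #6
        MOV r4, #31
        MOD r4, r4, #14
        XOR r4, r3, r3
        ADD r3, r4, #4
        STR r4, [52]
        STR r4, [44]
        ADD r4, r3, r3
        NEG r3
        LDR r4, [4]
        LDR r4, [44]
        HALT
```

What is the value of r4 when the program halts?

0

after MOV r3, #6: r3=6
after MOV r4, #31: r4=31
after MOD r4, r4, #14: r4=31%14=3
after XOR r4, r3, r3: r4=6^6=0
after ADD r3, r4, #4: r3=0+4=4
STR r4, [52] → M[52]=0
STR r4, [44] → M[44]=0
after ADD r4, r3, r3: r4=4+4=8
after NEG r3: r3=-(4)=-4
after LDR r4, [4]: r4=M[4]=25
after LDR r4, [44]: r4=M[44]=0
halt.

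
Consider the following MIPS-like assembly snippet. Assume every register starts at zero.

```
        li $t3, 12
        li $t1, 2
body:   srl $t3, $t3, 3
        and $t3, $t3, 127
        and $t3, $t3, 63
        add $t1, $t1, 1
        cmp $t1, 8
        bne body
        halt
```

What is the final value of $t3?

0

li $t3, 12 → $t3=12
li $t1, 2 → $t1=2
srl $t3, $t3, 3 → $t3=12>>3=1
and $t3, $t3, 127 → $t3=1&127=1
and $t3, $t3, 63 → $t3=1&63=1
add $t1, $t1, 1 → $t1=2+1=3
cmp $t1, 8  (cmp 3,8)
bne body: taken
srl $t3, $t3, 3 → $t3=1>>3=0
and $t3, $t3, 127 → $t3=0&127=0
and $t3, $t3, 63 → $t3=0&63=0
add $t1, $t1, 1 → $t1=3+1=4
cmp $t1, 8  (cmp 4,8)
bne body: taken
srl $t3, $t3, 3 → $t3=0>>3=0
and $t3, $t3, 127 → $t3=0&127=0
and $t3, $t3, 63 → $t3=0&63=0
add $t1, $t1, 1 → $t1=4+1=5
cmp $t1, 8  (cmp 5,8)
bne body: taken
srl $t3, $t3, 3 → $t3=0>>3=0
and $t3, $t3, 127 → $t3=0&127=0
and $t3, $t3, 63 → $t3=0&63=0
add $t1, $t1, 1 → $t1=5+1=6
cmp $t1, 8  (cmp 6,8)
bne body: taken
srl $t3, $t3, 3 → $t3=0>>3=0
and $t3, $t3, 127 → $t3=0&127=0
and $t3, $t3, 63 → $t3=0&63=0
add $t1, $t1, 1 → $t1=6+1=7
cmp $t1, 8  (cmp 7,8)
bne body: taken
srl $t3, $t3, 3 → $t3=0>>3=0
and $t3, $t3, 127 → $t3=0&127=0
and $t3, $t3, 63 → $t3=0&63=0
add $t1, $t1, 1 → $t1=7+1=8
cmp $t1, 8  (cmp 8,8)
bne body: not taken
halt.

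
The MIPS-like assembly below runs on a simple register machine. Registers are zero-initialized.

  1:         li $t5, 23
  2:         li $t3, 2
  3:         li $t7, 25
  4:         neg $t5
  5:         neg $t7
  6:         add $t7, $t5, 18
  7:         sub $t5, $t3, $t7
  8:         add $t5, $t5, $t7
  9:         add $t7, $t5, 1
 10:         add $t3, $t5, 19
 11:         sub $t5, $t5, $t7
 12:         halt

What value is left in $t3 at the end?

li $t5, 23 → $t5=23
li $t3, 2 → $t3=2
li $t7, 25 → $t7=25
neg $t5 → $t5=-(23)=-23
neg $t7 → $t7=-(25)=-25
add $t7, $t5, 18 → $t7=(-23)+18=-5
sub $t5, $t3, $t7 → $t5=2-(-5)=7
add $t5, $t5, $t7 → $t5=7+(-5)=2
add $t7, $t5, 1 → $t7=2+1=3
add $t3, $t5, 19 → $t3=2+19=21
sub $t5, $t5, $t7 → $t5=2-3=-1
halt.

21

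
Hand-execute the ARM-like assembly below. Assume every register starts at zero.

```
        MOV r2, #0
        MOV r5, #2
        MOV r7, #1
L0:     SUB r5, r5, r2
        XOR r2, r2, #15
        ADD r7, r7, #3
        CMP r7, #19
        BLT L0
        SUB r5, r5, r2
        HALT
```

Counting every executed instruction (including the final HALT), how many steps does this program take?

r2=0
r5=2
r7=1
r5=2-0=2
r2=0^15=15
r7=1+3=4
CMP r7, #19  (cmp 4,19)
BLT L0: taken
r5=2-15=-13
r2=15^15=0
r7=4+3=7
CMP r7, #19  (cmp 7,19)
BLT L0: taken
r5=(-13)-0=-13
r2=0^15=15
r7=7+3=10
CMP r7, #19  (cmp 10,19)
BLT L0: taken
r5=(-13)-15=-28
r2=15^15=0
r7=10+3=13
CMP r7, #19  (cmp 13,19)
BLT L0: taken
r5=(-28)-0=-28
r2=0^15=15
r7=13+3=16
CMP r7, #19  (cmp 16,19)
BLT L0: taken
r5=(-28)-15=-43
r2=15^15=0
r7=16+3=19
CMP r7, #19  (cmp 19,19)
BLT L0: not taken
r5=(-43)-0=-43
halt.
Total executed instructions: 35.

35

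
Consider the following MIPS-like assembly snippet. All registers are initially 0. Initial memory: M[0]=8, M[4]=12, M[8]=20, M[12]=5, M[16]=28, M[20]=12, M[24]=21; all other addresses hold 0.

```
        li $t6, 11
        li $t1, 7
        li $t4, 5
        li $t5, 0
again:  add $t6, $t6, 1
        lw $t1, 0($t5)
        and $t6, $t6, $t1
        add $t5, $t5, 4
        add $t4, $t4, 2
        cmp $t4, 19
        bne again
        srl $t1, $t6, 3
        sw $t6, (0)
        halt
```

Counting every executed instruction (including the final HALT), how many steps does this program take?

$t6=11
$t1=7
$t4=5
$t5=0
$t6=11+1=12
$t1=M[0]=8
$t6=12&8=8
$t5=0+4=4
$t4=5+2=7
cmp $t4, 19  (cmp 7,19)
bne again: taken
$t6=8+1=9
$t1=M[4]=12
$t6=9&12=8
$t5=4+4=8
$t4=7+2=9
cmp $t4, 19  (cmp 9,19)
bne again: taken
$t6=8+1=9
$t1=M[8]=20
$t6=9&20=0
$t5=8+4=12
$t4=9+2=11
cmp $t4, 19  (cmp 11,19)
bne again: taken
$t6=0+1=1
$t1=M[12]=5
$t6=1&5=1
$t5=12+4=16
$t4=11+2=13
cmp $t4, 19  (cmp 13,19)
bne again: taken
$t6=1+1=2
$t1=M[16]=28
$t6=2&28=0
$t5=16+4=20
$t4=13+2=15
cmp $t4, 19  (cmp 15,19)
bne again: taken
$t6=0+1=1
$t1=M[20]=12
$t6=1&12=0
$t5=20+4=24
$t4=15+2=17
cmp $t4, 19  (cmp 17,19)
bne again: taken
$t6=0+1=1
$t1=M[24]=21
$t6=1&21=1
$t5=24+4=28
$t4=17+2=19
cmp $t4, 19  (cmp 19,19)
bne again: not taken
$t1=1>>3=0
sw $t6, (0) → M[0]=1
halt.
Total executed instructions: 56.

56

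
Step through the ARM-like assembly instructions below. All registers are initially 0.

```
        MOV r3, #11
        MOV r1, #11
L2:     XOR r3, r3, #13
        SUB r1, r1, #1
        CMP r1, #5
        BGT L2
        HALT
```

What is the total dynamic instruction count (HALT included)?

after MOV r3, #11: r3=11
after MOV r1, #11: r1=11
after XOR r3, r3, #13: r3=11^13=6
after SUB r1, r1, #1: r1=11-1=10
CMP r1, #5  (cmp 10,5)
BGT L2: taken
after XOR r3, r3, #13: r3=6^13=11
after SUB r1, r1, #1: r1=10-1=9
CMP r1, #5  (cmp 9,5)
BGT L2: taken
after XOR r3, r3, #13: r3=11^13=6
after SUB r1, r1, #1: r1=9-1=8
CMP r1, #5  (cmp 8,5)
BGT L2: taken
after XOR r3, r3, #13: r3=6^13=11
after SUB r1, r1, #1: r1=8-1=7
CMP r1, #5  (cmp 7,5)
BGT L2: taken
after XOR r3, r3, #13: r3=11^13=6
after SUB r1, r1, #1: r1=7-1=6
CMP r1, #5  (cmp 6,5)
BGT L2: taken
after XOR r3, r3, #13: r3=6^13=11
after SUB r1, r1, #1: r1=6-1=5
CMP r1, #5  (cmp 5,5)
BGT L2: not taken
halt.
Total executed instructions: 27.

27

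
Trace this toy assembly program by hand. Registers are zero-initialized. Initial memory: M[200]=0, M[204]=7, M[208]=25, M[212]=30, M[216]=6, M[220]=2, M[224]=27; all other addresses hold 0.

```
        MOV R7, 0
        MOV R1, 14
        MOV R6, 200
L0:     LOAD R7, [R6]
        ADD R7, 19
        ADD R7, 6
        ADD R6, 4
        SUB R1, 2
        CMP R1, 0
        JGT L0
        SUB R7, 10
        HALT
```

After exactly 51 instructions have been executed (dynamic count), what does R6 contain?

228

after MOV R7, 0: R7=0
after MOV R1, 14: R1=14
after MOV R6, 200: R6=200
after LOAD R7, [R6]: R7=M[200]=0
after ADD R7, 19: R7=0+19=19
after ADD R7, 6: R7=19+6=25
after ADD R6, 4: R6=200+4=204
after SUB R1, 2: R1=14-2=12
CMP R1, 0  (cmp 12,0)
JGT L0: taken
after LOAD R7, [R6]: R7=M[204]=7
after ADD R7, 19: R7=7+19=26
after ADD R7, 6: R7=26+6=32
after ADD R6, 4: R6=204+4=208
after SUB R1, 2: R1=12-2=10
CMP R1, 0  (cmp 10,0)
JGT L0: taken
after LOAD R7, [R6]: R7=M[208]=25
after ADD R7, 19: R7=25+19=44
after ADD R7, 6: R7=44+6=50
after ADD R6, 4: R6=208+4=212
after SUB R1, 2: R1=10-2=8
CMP R1, 0  (cmp 8,0)
JGT L0: taken
after LOAD R7, [R6]: R7=M[212]=30
after ADD R7, 19: R7=30+19=49
after ADD R7, 6: R7=49+6=55
after ADD R6, 4: R6=212+4=216
after SUB R1, 2: R1=8-2=6
CMP R1, 0  (cmp 6,0)
JGT L0: taken
after LOAD R7, [R6]: R7=M[216]=6
after ADD R7, 19: R7=6+19=25
after ADD R7, 6: R7=25+6=31
after ADD R6, 4: R6=216+4=220
after SUB R1, 2: R1=6-2=4
CMP R1, 0  (cmp 4,0)
JGT L0: taken
after LOAD R7, [R6]: R7=M[220]=2
after ADD R7, 19: R7=2+19=21
after ADD R7, 6: R7=21+6=27
after ADD R6, 4: R6=220+4=224
after SUB R1, 2: R1=4-2=2
CMP R1, 0  (cmp 2,0)
JGT L0: taken
after LOAD R7, [R6]: R7=M[224]=27
after ADD R7, 19: R7=27+19=46
after ADD R7, 6: R7=46+6=52
after ADD R6, 4: R6=224+4=228
after SUB R1, 2: R1=2-2=0
CMP R1, 0  (cmp 0,0)
After step 51: R6 = 228.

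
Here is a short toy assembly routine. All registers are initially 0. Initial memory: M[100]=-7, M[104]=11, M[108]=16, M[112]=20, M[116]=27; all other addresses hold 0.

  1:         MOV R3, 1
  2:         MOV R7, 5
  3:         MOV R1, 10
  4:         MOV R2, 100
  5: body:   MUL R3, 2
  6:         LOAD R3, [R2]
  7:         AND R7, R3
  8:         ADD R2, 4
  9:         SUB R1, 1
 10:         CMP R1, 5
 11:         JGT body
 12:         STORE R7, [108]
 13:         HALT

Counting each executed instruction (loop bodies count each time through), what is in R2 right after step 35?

116

R3=1
R7=5
R1=10
R2=100
R3=1*2=2
R3=M[100]=-7
R7=5&(-7)=1
R2=100+4=104
R1=10-1=9
CMP R1, 5  (cmp 9,5)
JGT body: taken
R3=(-7)*2=-14
R3=M[104]=11
R7=1&11=1
R2=104+4=108
R1=9-1=8
CMP R1, 5  (cmp 8,5)
JGT body: taken
R3=11*2=22
R3=M[108]=16
R7=1&16=0
R2=108+4=112
R1=8-1=7
CMP R1, 5  (cmp 7,5)
JGT body: taken
R3=16*2=32
R3=M[112]=20
R7=0&20=0
R2=112+4=116
R1=7-1=6
CMP R1, 5  (cmp 6,5)
JGT body: taken
R3=20*2=40
R3=M[116]=27
R7=0&27=0
After step 35: R2 = 116.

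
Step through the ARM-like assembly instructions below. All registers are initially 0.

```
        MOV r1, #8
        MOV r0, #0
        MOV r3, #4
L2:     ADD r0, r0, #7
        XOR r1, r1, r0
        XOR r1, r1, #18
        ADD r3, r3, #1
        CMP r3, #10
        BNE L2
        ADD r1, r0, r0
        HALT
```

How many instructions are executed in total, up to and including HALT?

r1=8
r0=0
r3=4
r0=0+7=7
r1=8^7=15
r1=15^18=29
r3=4+1=5
CMP r3, #10  (cmp 5,10)
BNE L2: taken
r0=7+7=14
r1=29^14=19
r1=19^18=1
r3=5+1=6
CMP r3, #10  (cmp 6,10)
BNE L2: taken
r0=14+7=21
r1=1^21=20
r1=20^18=6
r3=6+1=7
CMP r3, #10  (cmp 7,10)
BNE L2: taken
r0=21+7=28
r1=6^28=26
r1=26^18=8
r3=7+1=8
CMP r3, #10  (cmp 8,10)
BNE L2: taken
r0=28+7=35
r1=8^35=43
r1=43^18=57
r3=8+1=9
CMP r3, #10  (cmp 9,10)
BNE L2: taken
r0=35+7=42
r1=57^42=19
r1=19^18=1
r3=9+1=10
CMP r3, #10  (cmp 10,10)
BNE L2: not taken
r1=42+42=84
halt.
Total executed instructions: 41.

41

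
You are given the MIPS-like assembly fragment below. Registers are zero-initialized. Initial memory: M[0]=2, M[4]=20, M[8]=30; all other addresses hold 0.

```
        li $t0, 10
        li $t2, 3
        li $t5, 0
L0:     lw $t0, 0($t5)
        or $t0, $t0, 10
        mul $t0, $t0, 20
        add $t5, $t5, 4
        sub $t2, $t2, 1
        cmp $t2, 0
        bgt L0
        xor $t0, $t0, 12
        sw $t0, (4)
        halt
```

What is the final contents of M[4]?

li $t0, 10 → $t0=10
li $t2, 3 → $t2=3
li $t5, 0 → $t5=0
lw $t0, 0($t5) → $t0=M[0]=2
or $t0, $t0, 10 → $t0=2|10=10
mul $t0, $t0, 20 → $t0=10*20=200
add $t5, $t5, 4 → $t5=0+4=4
sub $t2, $t2, 1 → $t2=3-1=2
cmp $t2, 0  (cmp 2,0)
bgt L0: taken
lw $t0, 0($t5) → $t0=M[4]=20
or $t0, $t0, 10 → $t0=20|10=30
mul $t0, $t0, 20 → $t0=30*20=600
add $t5, $t5, 4 → $t5=4+4=8
sub $t2, $t2, 1 → $t2=2-1=1
cmp $t2, 0  (cmp 1,0)
bgt L0: taken
lw $t0, 0($t5) → $t0=M[8]=30
or $t0, $t0, 10 → $t0=30|10=30
mul $t0, $t0, 20 → $t0=30*20=600
add $t5, $t5, 4 → $t5=8+4=12
sub $t2, $t2, 1 → $t2=1-1=0
cmp $t2, 0  (cmp 0,0)
bgt L0: not taken
xor $t0, $t0, 12 → $t0=600^12=596
sw $t0, (4) → M[4]=596
halt.

596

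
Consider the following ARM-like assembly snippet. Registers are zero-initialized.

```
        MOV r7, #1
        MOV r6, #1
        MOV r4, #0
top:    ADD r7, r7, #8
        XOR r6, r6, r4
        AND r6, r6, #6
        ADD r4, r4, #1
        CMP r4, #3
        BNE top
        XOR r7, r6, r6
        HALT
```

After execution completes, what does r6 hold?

MOV r7, #1 → r7=1
MOV r6, #1 → r6=1
MOV r4, #0 → r4=0
ADD r7, r7, #8 → r7=1+8=9
XOR r6, r6, r4 → r6=1^0=1
AND r6, r6, #6 → r6=1&6=0
ADD r4, r4, #1 → r4=0+1=1
CMP r4, #3  (cmp 1,3)
BNE top: taken
ADD r7, r7, #8 → r7=9+8=17
XOR r6, r6, r4 → r6=0^1=1
AND r6, r6, #6 → r6=1&6=0
ADD r4, r4, #1 → r4=1+1=2
CMP r4, #3  (cmp 2,3)
BNE top: taken
ADD r7, r7, #8 → r7=17+8=25
XOR r6, r6, r4 → r6=0^2=2
AND r6, r6, #6 → r6=2&6=2
ADD r4, r4, #1 → r4=2+1=3
CMP r4, #3  (cmp 3,3)
BNE top: not taken
XOR r7, r6, r6 → r7=2^2=0
halt.

2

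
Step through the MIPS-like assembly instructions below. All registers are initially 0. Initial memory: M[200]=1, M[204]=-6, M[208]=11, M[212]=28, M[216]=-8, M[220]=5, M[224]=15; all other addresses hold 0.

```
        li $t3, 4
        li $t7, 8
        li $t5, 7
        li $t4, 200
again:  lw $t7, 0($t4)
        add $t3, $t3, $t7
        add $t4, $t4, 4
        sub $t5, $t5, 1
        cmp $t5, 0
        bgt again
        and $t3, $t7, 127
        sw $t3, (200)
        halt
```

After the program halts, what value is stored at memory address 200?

15

after li $t3, 4: $t3=4
after li $t7, 8: $t7=8
after li $t5, 7: $t5=7
after li $t4, 200: $t4=200
after lw $t7, 0($t4): $t7=M[200]=1
after add $t3, $t3, $t7: $t3=4+1=5
after add $t4, $t4, 4: $t4=200+4=204
after sub $t5, $t5, 1: $t5=7-1=6
cmp $t5, 0  (cmp 6,0)
bgt again: taken
after lw $t7, 0($t4): $t7=M[204]=-6
after add $t3, $t3, $t7: $t3=5+(-6)=-1
after add $t4, $t4, 4: $t4=204+4=208
after sub $t5, $t5, 1: $t5=6-1=5
cmp $t5, 0  (cmp 5,0)
bgt again: taken
after lw $t7, 0($t4): $t7=M[208]=11
after add $t3, $t3, $t7: $t3=(-1)+11=10
after add $t4, $t4, 4: $t4=208+4=212
after sub $t5, $t5, 1: $t5=5-1=4
cmp $t5, 0  (cmp 4,0)
bgt again: taken
after lw $t7, 0($t4): $t7=M[212]=28
after add $t3, $t3, $t7: $t3=10+28=38
after add $t4, $t4, 4: $t4=212+4=216
after sub $t5, $t5, 1: $t5=4-1=3
cmp $t5, 0  (cmp 3,0)
bgt again: taken
after lw $t7, 0($t4): $t7=M[216]=-8
after add $t3, $t3, $t7: $t3=38+(-8)=30
after add $t4, $t4, 4: $t4=216+4=220
after sub $t5, $t5, 1: $t5=3-1=2
cmp $t5, 0  (cmp 2,0)
bgt again: taken
after lw $t7, 0($t4): $t7=M[220]=5
after add $t3, $t3, $t7: $t3=30+5=35
after add $t4, $t4, 4: $t4=220+4=224
after sub $t5, $t5, 1: $t5=2-1=1
cmp $t5, 0  (cmp 1,0)
bgt again: taken
after lw $t7, 0($t4): $t7=M[224]=15
after add $t3, $t3, $t7: $t3=35+15=50
after add $t4, $t4, 4: $t4=224+4=228
after sub $t5, $t5, 1: $t5=1-1=0
cmp $t5, 0  (cmp 0,0)
bgt again: not taken
after and $t3, $t7, 127: $t3=15&127=15
sw $t3, (200) → M[200]=15
halt.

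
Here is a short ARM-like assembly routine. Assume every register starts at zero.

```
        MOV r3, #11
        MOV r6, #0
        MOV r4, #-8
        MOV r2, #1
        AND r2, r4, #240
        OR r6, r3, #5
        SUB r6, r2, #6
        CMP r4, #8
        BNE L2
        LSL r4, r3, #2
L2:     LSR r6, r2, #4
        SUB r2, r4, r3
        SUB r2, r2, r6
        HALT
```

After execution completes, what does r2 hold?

-34

r3=11
r6=0
r4=-8
r2=1
r2=(-8)&240=240
r6=11|5=15
r6=240-6=234
CMP r4, #8  (cmp -8,8)
BNE L2: taken
r6=240>>4=15
r2=(-8)-11=-19
r2=(-19)-15=-34
halt.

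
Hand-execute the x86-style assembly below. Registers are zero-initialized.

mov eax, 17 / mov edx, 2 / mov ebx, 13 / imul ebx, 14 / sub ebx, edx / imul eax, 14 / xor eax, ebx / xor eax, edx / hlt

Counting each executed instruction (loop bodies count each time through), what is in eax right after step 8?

88

eax=17
edx=2
ebx=13
ebx=13*14=182
ebx=182-2=180
eax=17*14=238
eax=238^180=90
eax=90^2=88
After step 8: eax = 88.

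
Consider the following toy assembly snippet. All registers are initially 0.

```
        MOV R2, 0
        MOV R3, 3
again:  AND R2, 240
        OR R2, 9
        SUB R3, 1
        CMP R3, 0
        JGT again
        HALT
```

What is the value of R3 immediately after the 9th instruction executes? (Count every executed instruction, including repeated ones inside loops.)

2

after MOV R2, 0: R2=0
after MOV R3, 3: R3=3
after AND R2, 240: R2=0&240=0
after OR R2, 9: R2=0|9=9
after SUB R3, 1: R3=3-1=2
CMP R3, 0  (cmp 2,0)
JGT again: taken
after AND R2, 240: R2=9&240=0
after OR R2, 9: R2=0|9=9
After step 9: R3 = 2.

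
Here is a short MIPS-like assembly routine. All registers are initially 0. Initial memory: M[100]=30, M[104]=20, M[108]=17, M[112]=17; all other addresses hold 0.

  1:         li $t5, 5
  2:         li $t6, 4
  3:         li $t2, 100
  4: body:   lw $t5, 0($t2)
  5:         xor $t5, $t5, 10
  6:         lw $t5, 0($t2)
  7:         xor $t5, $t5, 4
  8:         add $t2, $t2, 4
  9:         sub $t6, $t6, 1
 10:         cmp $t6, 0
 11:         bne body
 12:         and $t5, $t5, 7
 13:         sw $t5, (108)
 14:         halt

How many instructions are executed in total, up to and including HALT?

after li $t5, 5: $t5=5
after li $t6, 4: $t6=4
after li $t2, 100: $t2=100
after lw $t5, 0($t2): $t5=M[100]=30
after xor $t5, $t5, 10: $t5=30^10=20
after lw $t5, 0($t2): $t5=M[100]=30
after xor $t5, $t5, 4: $t5=30^4=26
after add $t2, $t2, 4: $t2=100+4=104
after sub $t6, $t6, 1: $t6=4-1=3
cmp $t6, 0  (cmp 3,0)
bne body: taken
after lw $t5, 0($t2): $t5=M[104]=20
after xor $t5, $t5, 10: $t5=20^10=30
after lw $t5, 0($t2): $t5=M[104]=20
after xor $t5, $t5, 4: $t5=20^4=16
after add $t2, $t2, 4: $t2=104+4=108
after sub $t6, $t6, 1: $t6=3-1=2
cmp $t6, 0  (cmp 2,0)
bne body: taken
after lw $t5, 0($t2): $t5=M[108]=17
after xor $t5, $t5, 10: $t5=17^10=27
after lw $t5, 0($t2): $t5=M[108]=17
after xor $t5, $t5, 4: $t5=17^4=21
after add $t2, $t2, 4: $t2=108+4=112
after sub $t6, $t6, 1: $t6=2-1=1
cmp $t6, 0  (cmp 1,0)
bne body: taken
after lw $t5, 0($t2): $t5=M[112]=17
after xor $t5, $t5, 10: $t5=17^10=27
after lw $t5, 0($t2): $t5=M[112]=17
after xor $t5, $t5, 4: $t5=17^4=21
after add $t2, $t2, 4: $t2=112+4=116
after sub $t6, $t6, 1: $t6=1-1=0
cmp $t6, 0  (cmp 0,0)
bne body: not taken
after and $t5, $t5, 7: $t5=21&7=5
sw $t5, (108) → M[108]=5
halt.
Total executed instructions: 38.

38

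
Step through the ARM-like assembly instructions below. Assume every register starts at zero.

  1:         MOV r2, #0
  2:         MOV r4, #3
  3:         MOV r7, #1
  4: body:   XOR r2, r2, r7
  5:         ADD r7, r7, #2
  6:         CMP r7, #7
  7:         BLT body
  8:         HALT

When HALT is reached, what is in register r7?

7

after MOV r2, #0: r2=0
after MOV r4, #3: r4=3
after MOV r7, #1: r7=1
after XOR r2, r2, r7: r2=0^1=1
after ADD r7, r7, #2: r7=1+2=3
CMP r7, #7  (cmp 3,7)
BLT body: taken
after XOR r2, r2, r7: r2=1^3=2
after ADD r7, r7, #2: r7=3+2=5
CMP r7, #7  (cmp 5,7)
BLT body: taken
after XOR r2, r2, r7: r2=2^5=7
after ADD r7, r7, #2: r7=5+2=7
CMP r7, #7  (cmp 7,7)
BLT body: not taken
halt.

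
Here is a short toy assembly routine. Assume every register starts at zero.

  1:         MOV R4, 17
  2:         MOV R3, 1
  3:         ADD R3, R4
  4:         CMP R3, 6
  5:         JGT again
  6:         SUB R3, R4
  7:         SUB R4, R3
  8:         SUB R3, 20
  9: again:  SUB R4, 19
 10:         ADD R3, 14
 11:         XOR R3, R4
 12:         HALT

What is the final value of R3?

-34

MOV R4, 17 → R4=17
MOV R3, 1 → R3=1
ADD R3, R4 → R3=1+17=18
CMP R3, 6  (cmp 18,6)
JGT again: taken
SUB R4, 19 → R4=17-19=-2
ADD R3, 14 → R3=18+14=32
XOR R3, R4 → R3=32^(-2)=-34
halt.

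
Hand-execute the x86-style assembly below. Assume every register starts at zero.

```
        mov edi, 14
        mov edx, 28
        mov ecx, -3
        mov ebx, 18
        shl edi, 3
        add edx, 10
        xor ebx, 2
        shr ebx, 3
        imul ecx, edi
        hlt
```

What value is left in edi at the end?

112

edi=14
edx=28
ecx=-3
ebx=18
edi=14<<3=112
edx=28+10=38
ebx=18^2=16
ebx=16>>3=2
ecx=(-3)*112=-336
halt.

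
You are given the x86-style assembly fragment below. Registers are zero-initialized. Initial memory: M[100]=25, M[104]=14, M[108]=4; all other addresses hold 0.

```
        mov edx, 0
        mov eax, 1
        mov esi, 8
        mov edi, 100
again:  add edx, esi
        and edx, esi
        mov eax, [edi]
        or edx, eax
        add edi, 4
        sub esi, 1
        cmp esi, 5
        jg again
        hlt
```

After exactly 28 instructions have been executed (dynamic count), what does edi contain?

112

edx=0
eax=1
esi=8
edi=100
edx=0+8=8
edx=8&8=8
eax=M[100]=25
edx=8|25=25
edi=100+4=104
esi=8-1=7
cmp esi, 5  (cmp 7,5)
jg again: taken
edx=25+7=32
edx=32&7=0
eax=M[104]=14
edx=0|14=14
edi=104+4=108
esi=7-1=6
cmp esi, 5  (cmp 6,5)
jg again: taken
edx=14+6=20
edx=20&6=4
eax=M[108]=4
edx=4|4=4
edi=108+4=112
esi=6-1=5
cmp esi, 5  (cmp 5,5)
jg again: not taken
After step 28: edi = 112.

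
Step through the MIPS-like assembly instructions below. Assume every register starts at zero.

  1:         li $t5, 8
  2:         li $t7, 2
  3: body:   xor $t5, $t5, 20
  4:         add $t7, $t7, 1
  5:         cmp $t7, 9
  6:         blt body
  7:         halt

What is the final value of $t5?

28

li $t5, 8 → $t5=8
li $t7, 2 → $t7=2
xor $t5, $t5, 20 → $t5=8^20=28
add $t7, $t7, 1 → $t7=2+1=3
cmp $t7, 9  (cmp 3,9)
blt body: taken
xor $t5, $t5, 20 → $t5=28^20=8
add $t7, $t7, 1 → $t7=3+1=4
cmp $t7, 9  (cmp 4,9)
blt body: taken
xor $t5, $t5, 20 → $t5=8^20=28
add $t7, $t7, 1 → $t7=4+1=5
cmp $t7, 9  (cmp 5,9)
blt body: taken
xor $t5, $t5, 20 → $t5=28^20=8
add $t7, $t7, 1 → $t7=5+1=6
cmp $t7, 9  (cmp 6,9)
blt body: taken
xor $t5, $t5, 20 → $t5=8^20=28
add $t7, $t7, 1 → $t7=6+1=7
cmp $t7, 9  (cmp 7,9)
blt body: taken
xor $t5, $t5, 20 → $t5=28^20=8
add $t7, $t7, 1 → $t7=7+1=8
cmp $t7, 9  (cmp 8,9)
blt body: taken
xor $t5, $t5, 20 → $t5=8^20=28
add $t7, $t7, 1 → $t7=8+1=9
cmp $t7, 9  (cmp 9,9)
blt body: not taken
halt.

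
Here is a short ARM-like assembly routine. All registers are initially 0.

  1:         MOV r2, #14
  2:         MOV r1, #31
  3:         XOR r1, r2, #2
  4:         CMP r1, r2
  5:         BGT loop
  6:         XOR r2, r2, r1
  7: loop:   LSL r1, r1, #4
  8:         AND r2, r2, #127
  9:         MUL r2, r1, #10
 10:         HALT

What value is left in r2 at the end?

1920

MOV r2, #14 → r2=14
MOV r1, #31 → r1=31
XOR r1, r2, #2 → r1=14^2=12
CMP r1, r2  (cmp 12,14)
BGT loop: not taken
XOR r2, r2, r1 → r2=14^12=2
LSL r1, r1, #4 → r1=12<<4=192
AND r2, r2, #127 → r2=2&127=2
MUL r2, r1, #10 → r2=192*10=1920
halt.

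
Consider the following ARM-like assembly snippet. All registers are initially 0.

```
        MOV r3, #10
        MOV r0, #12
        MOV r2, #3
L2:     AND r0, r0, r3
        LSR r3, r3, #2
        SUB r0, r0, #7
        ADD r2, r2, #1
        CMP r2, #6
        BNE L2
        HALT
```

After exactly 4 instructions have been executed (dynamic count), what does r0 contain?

8

MOV r3, #10 → r3=10
MOV r0, #12 → r0=12
MOV r2, #3 → r2=3
AND r0, r0, r3 → r0=12&10=8
After step 4: r0 = 8.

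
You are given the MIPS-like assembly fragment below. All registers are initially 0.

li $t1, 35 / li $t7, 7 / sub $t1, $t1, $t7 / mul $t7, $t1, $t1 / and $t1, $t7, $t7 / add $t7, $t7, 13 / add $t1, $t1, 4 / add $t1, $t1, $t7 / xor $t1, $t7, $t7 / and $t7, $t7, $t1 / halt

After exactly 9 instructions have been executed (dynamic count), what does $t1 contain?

$t1=35
$t7=7
$t1=35-7=28
$t7=28*28=784
$t1=784&784=784
$t7=784+13=797
$t1=784+4=788
$t1=788+797=1585
$t1=797^797=0
After step 9: $t1 = 0.

0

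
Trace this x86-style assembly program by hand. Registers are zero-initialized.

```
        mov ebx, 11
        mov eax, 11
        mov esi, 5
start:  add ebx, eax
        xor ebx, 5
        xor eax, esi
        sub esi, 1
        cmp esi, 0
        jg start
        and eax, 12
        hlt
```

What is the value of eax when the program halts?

after mov ebx, 11: ebx=11
after mov eax, 11: eax=11
after mov esi, 5: esi=5
after add ebx, eax: ebx=11+11=22
after xor ebx, 5: ebx=22^5=19
after xor eax, esi: eax=11^5=14
after sub esi, 1: esi=5-1=4
cmp esi, 0  (cmp 4,0)
jg start: taken
after add ebx, eax: ebx=19+14=33
after xor ebx, 5: ebx=33^5=36
after xor eax, esi: eax=14^4=10
after sub esi, 1: esi=4-1=3
cmp esi, 0  (cmp 3,0)
jg start: taken
after add ebx, eax: ebx=36+10=46
after xor ebx, 5: ebx=46^5=43
after xor eax, esi: eax=10^3=9
after sub esi, 1: esi=3-1=2
cmp esi, 0  (cmp 2,0)
jg start: taken
after add ebx, eax: ebx=43+9=52
after xor ebx, 5: ebx=52^5=49
after xor eax, esi: eax=9^2=11
after sub esi, 1: esi=2-1=1
cmp esi, 0  (cmp 1,0)
jg start: taken
after add ebx, eax: ebx=49+11=60
after xor ebx, 5: ebx=60^5=57
after xor eax, esi: eax=11^1=10
after sub esi, 1: esi=1-1=0
cmp esi, 0  (cmp 0,0)
jg start: not taken
after and eax, 12: eax=10&12=8
halt.

8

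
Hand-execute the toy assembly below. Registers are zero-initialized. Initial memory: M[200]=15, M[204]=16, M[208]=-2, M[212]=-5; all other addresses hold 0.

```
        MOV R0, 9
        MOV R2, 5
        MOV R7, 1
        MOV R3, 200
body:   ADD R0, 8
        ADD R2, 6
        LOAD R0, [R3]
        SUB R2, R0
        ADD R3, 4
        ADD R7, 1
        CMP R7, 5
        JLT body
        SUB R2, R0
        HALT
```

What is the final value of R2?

10

R0=9
R2=5
R7=1
R3=200
R0=9+8=17
R2=5+6=11
R0=M[200]=15
R2=11-15=-4
R3=200+4=204
R7=1+1=2
CMP R7, 5  (cmp 2,5)
JLT body: taken
R0=15+8=23
R2=(-4)+6=2
R0=M[204]=16
R2=2-16=-14
R3=204+4=208
R7=2+1=3
CMP R7, 5  (cmp 3,5)
JLT body: taken
R0=16+8=24
R2=(-14)+6=-8
R0=M[208]=-2
R2=(-8)-(-2)=-6
R3=208+4=212
R7=3+1=4
CMP R7, 5  (cmp 4,5)
JLT body: taken
R0=(-2)+8=6
R2=(-6)+6=0
R0=M[212]=-5
R2=0-(-5)=5
R3=212+4=216
R7=4+1=5
CMP R7, 5  (cmp 5,5)
JLT body: not taken
R2=5-(-5)=10
halt.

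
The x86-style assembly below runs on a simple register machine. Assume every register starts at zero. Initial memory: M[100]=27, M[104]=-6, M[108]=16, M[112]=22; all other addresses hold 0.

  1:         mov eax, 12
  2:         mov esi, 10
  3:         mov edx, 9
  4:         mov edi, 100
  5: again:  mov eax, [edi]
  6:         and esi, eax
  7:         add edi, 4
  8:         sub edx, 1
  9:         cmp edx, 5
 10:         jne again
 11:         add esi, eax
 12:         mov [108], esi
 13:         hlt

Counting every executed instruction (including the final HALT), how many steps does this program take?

31

after mov eax, 12: eax=12
after mov esi, 10: esi=10
after mov edx, 9: edx=9
after mov edi, 100: edi=100
after mov eax, [edi]: eax=M[100]=27
after and esi, eax: esi=10&27=10
after add edi, 4: edi=100+4=104
after sub edx, 1: edx=9-1=8
cmp edx, 5  (cmp 8,5)
jne again: taken
after mov eax, [edi]: eax=M[104]=-6
after and esi, eax: esi=10&(-6)=10
after add edi, 4: edi=104+4=108
after sub edx, 1: edx=8-1=7
cmp edx, 5  (cmp 7,5)
jne again: taken
after mov eax, [edi]: eax=M[108]=16
after and esi, eax: esi=10&16=0
after add edi, 4: edi=108+4=112
after sub edx, 1: edx=7-1=6
cmp edx, 5  (cmp 6,5)
jne again: taken
after mov eax, [edi]: eax=M[112]=22
after and esi, eax: esi=0&22=0
after add edi, 4: edi=112+4=116
after sub edx, 1: edx=6-1=5
cmp edx, 5  (cmp 5,5)
jne again: not taken
after add esi, eax: esi=0+22=22
mov [108], esi → M[108]=22
halt.
Total executed instructions: 31.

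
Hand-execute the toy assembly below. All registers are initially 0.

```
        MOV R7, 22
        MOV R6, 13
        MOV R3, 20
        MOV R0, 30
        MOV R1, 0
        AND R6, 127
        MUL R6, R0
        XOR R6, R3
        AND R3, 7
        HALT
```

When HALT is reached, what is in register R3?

4

after MOV R7, 22: R7=22
after MOV R6, 13: R6=13
after MOV R3, 20: R3=20
after MOV R0, 30: R0=30
after MOV R1, 0: R1=0
after AND R6, 127: R6=13&127=13
after MUL R6, R0: R6=13*30=390
after XOR R6, R3: R6=390^20=402
after AND R3, 7: R3=20&7=4
halt.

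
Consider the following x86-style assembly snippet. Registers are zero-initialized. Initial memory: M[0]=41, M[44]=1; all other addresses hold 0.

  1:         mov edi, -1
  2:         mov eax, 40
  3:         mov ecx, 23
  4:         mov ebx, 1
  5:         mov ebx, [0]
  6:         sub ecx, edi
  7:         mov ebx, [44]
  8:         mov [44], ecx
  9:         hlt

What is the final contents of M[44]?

after mov edi, -1: edi=-1
after mov eax, 40: eax=40
after mov ecx, 23: ecx=23
after mov ebx, 1: ebx=1
after mov ebx, [0]: ebx=M[0]=41
after sub ecx, edi: ecx=23-(-1)=24
after mov ebx, [44]: ebx=M[44]=1
mov [44], ecx → M[44]=24
halt.

24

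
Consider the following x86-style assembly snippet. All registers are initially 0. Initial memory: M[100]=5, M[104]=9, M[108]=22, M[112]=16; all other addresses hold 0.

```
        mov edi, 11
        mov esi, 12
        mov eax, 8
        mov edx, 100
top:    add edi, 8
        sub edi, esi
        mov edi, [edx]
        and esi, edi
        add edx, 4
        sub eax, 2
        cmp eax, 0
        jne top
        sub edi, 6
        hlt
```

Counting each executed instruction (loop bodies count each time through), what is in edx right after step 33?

116

edi=11
esi=12
eax=8
edx=100
edi=11+8=19
edi=19-12=7
edi=M[100]=5
esi=12&5=4
edx=100+4=104
eax=8-2=6
cmp eax, 0  (cmp 6,0)
jne top: taken
edi=5+8=13
edi=13-4=9
edi=M[104]=9
esi=4&9=0
edx=104+4=108
eax=6-2=4
cmp eax, 0  (cmp 4,0)
jne top: taken
edi=9+8=17
edi=17-0=17
edi=M[108]=22
esi=0&22=0
edx=108+4=112
eax=4-2=2
cmp eax, 0  (cmp 2,0)
jne top: taken
edi=22+8=30
edi=30-0=30
edi=M[112]=16
esi=0&16=0
edx=112+4=116
After step 33: edx = 116.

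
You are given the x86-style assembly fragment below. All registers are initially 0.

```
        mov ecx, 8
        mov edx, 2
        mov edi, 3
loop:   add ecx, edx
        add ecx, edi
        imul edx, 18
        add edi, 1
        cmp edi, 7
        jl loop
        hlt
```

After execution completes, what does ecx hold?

ecx=8
edx=2
edi=3
ecx=8+2=10
ecx=10+3=13
edx=2*18=36
edi=3+1=4
cmp edi, 7  (cmp 4,7)
jl loop: taken
ecx=13+36=49
ecx=49+4=53
edx=36*18=648
edi=4+1=5
cmp edi, 7  (cmp 5,7)
jl loop: taken
ecx=53+648=701
ecx=701+5=706
edx=648*18=11664
edi=5+1=6
cmp edi, 7  (cmp 6,7)
jl loop: taken
ecx=706+11664=12370
ecx=12370+6=12376
edx=11664*18=209952
edi=6+1=7
cmp edi, 7  (cmp 7,7)
jl loop: not taken
halt.

12376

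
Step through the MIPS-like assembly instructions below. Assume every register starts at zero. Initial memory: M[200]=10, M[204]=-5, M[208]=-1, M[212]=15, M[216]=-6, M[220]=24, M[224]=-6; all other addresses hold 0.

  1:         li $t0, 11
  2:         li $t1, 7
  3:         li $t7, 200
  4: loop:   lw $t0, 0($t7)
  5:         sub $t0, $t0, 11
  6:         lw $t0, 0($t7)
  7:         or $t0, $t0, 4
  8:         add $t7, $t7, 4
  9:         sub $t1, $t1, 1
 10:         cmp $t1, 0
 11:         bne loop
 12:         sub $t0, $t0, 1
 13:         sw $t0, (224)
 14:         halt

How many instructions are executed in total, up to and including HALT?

after li $t0, 11: $t0=11
after li $t1, 7: $t1=7
after li $t7, 200: $t7=200
after lw $t0, 0($t7): $t0=M[200]=10
after sub $t0, $t0, 11: $t0=10-11=-1
after lw $t0, 0($t7): $t0=M[200]=10
after or $t0, $t0, 4: $t0=10|4=14
after add $t7, $t7, 4: $t7=200+4=204
after sub $t1, $t1, 1: $t1=7-1=6
cmp $t1, 0  (cmp 6,0)
bne loop: taken
after lw $t0, 0($t7): $t0=M[204]=-5
after sub $t0, $t0, 11: $t0=(-5)-11=-16
after lw $t0, 0($t7): $t0=M[204]=-5
after or $t0, $t0, 4: $t0=(-5)|4=-1
after add $t7, $t7, 4: $t7=204+4=208
after sub $t1, $t1, 1: $t1=6-1=5
cmp $t1, 0  (cmp 5,0)
bne loop: taken
after lw $t0, 0($t7): $t0=M[208]=-1
after sub $t0, $t0, 11: $t0=(-1)-11=-12
after lw $t0, 0($t7): $t0=M[208]=-1
after or $t0, $t0, 4: $t0=(-1)|4=-1
after add $t7, $t7, 4: $t7=208+4=212
after sub $t1, $t1, 1: $t1=5-1=4
cmp $t1, 0  (cmp 4,0)
bne loop: taken
after lw $t0, 0($t7): $t0=M[212]=15
after sub $t0, $t0, 11: $t0=15-11=4
after lw $t0, 0($t7): $t0=M[212]=15
after or $t0, $t0, 4: $t0=15|4=15
after add $t7, $t7, 4: $t7=212+4=216
after sub $t1, $t1, 1: $t1=4-1=3
cmp $t1, 0  (cmp 3,0)
bne loop: taken
after lw $t0, 0($t7): $t0=M[216]=-6
after sub $t0, $t0, 11: $t0=(-6)-11=-17
after lw $t0, 0($t7): $t0=M[216]=-6
after or $t0, $t0, 4: $t0=(-6)|4=-2
after add $t7, $t7, 4: $t7=216+4=220
after sub $t1, $t1, 1: $t1=3-1=2
cmp $t1, 0  (cmp 2,0)
bne loop: taken
after lw $t0, 0($t7): $t0=M[220]=24
after sub $t0, $t0, 11: $t0=24-11=13
after lw $t0, 0($t7): $t0=M[220]=24
after or $t0, $t0, 4: $t0=24|4=28
after add $t7, $t7, 4: $t7=220+4=224
after sub $t1, $t1, 1: $t1=2-1=1
cmp $t1, 0  (cmp 1,0)
bne loop: taken
after lw $t0, 0($t7): $t0=M[224]=-6
after sub $t0, $t0, 11: $t0=(-6)-11=-17
after lw $t0, 0($t7): $t0=M[224]=-6
after or $t0, $t0, 4: $t0=(-6)|4=-2
after add $t7, $t7, 4: $t7=224+4=228
after sub $t1, $t1, 1: $t1=1-1=0
cmp $t1, 0  (cmp 0,0)
bne loop: not taken
after sub $t0, $t0, 1: $t0=(-2)-1=-3
sw $t0, (224) → M[224]=-3
halt.
Total executed instructions: 62.

62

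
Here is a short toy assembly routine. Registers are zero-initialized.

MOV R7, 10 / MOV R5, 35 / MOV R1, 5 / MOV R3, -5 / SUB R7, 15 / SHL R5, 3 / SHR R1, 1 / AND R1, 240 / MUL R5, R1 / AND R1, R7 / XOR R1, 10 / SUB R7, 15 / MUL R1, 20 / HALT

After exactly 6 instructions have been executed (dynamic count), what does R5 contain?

MOV R7, 10 → R7=10
MOV R5, 35 → R5=35
MOV R1, 5 → R1=5
MOV R3, -5 → R3=-5
SUB R7, 15 → R7=10-15=-5
SHL R5, 3 → R5=35<<3=280
After step 6: R5 = 280.

280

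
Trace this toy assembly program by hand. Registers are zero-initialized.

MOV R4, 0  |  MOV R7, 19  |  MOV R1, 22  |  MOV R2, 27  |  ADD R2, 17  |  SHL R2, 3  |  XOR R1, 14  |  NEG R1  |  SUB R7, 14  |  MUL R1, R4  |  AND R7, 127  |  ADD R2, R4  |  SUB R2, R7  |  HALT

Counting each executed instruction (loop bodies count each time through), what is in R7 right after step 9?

R4=0
R7=19
R1=22
R2=27
R2=27+17=44
R2=44<<3=352
R1=22^14=24
R1=-(24)=-24
R7=19-14=5
After step 9: R7 = 5.

5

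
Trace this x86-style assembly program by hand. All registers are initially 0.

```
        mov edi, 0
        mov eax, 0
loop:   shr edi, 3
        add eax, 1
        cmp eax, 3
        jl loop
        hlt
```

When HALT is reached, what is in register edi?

0

after mov edi, 0: edi=0
after mov eax, 0: eax=0
after shr edi, 3: edi=0>>3=0
after add eax, 1: eax=0+1=1
cmp eax, 3  (cmp 1,3)
jl loop: taken
after shr edi, 3: edi=0>>3=0
after add eax, 1: eax=1+1=2
cmp eax, 3  (cmp 2,3)
jl loop: taken
after shr edi, 3: edi=0>>3=0
after add eax, 1: eax=2+1=3
cmp eax, 3  (cmp 3,3)
jl loop: not taken
halt.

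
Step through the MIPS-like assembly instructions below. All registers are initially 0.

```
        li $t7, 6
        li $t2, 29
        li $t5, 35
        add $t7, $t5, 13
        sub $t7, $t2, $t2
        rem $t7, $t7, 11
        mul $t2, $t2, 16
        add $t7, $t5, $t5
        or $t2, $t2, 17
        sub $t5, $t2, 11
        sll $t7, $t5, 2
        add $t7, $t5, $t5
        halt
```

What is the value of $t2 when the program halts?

$t7=6
$t2=29
$t5=35
$t7=35+13=48
$t7=29-29=0
$t7=0%11=0
$t2=29*16=464
$t7=35+35=70
$t2=464|17=465
$t5=465-11=454
$t7=454<<2=1816
$t7=454+454=908
halt.

465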